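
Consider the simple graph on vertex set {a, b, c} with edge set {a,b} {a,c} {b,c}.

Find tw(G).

A width-2 tree decomposition is:
Bags: B1 = {a, b, c}
Tree: (single bag)
A single bag containing all 3 vertices is trivially a valid decomposition of width 2. For the lower bound, the 3 vertices {a, b, c} are pairwise adjacent, and any tree decomposition puts a clique entirely inside one bag — forcing width ≥ 2. The upper and lower bounds meet at 2, so that is the treewidth.

2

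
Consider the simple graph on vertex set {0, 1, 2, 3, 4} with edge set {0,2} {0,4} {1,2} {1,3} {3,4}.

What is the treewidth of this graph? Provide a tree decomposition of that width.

Treewidth 2.
One optimal decomposition is:
Bags: B1 = {1, 3, 4}  B2 = {0, 1, 4}  B3 = {0, 1, 2}
Tree: B1–B2, B2–B3

The largest bag has 3 vertices, giving width 2; this decomposition certifies tw(G) ≤ 2. Since 1–3–4–0–2–1 is a cycle in G, G is not acyclic. Forests are exactly the graphs of treewidth ≤ 1, so tw(G) ≥ 2. The upper and lower bounds meet at 2, so that is the treewidth.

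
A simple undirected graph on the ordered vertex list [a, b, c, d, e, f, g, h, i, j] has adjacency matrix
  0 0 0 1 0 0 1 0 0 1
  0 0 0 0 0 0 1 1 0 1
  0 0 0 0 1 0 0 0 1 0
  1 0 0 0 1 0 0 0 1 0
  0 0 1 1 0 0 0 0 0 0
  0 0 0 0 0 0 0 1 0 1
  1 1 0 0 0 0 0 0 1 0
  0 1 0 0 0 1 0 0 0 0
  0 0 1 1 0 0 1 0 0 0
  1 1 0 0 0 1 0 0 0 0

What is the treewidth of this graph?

2

A width-2 tree decomposition is:
Bags: B1 = {b, f, h}  B2 = {b, f, j}  B3 = {b, g, j}  B4 = {a, g, j}  B5 = {a, g, i}  B6 = {a, d, i}  B7 = {c, d, i}  B8 = {c, d, e}
Tree: B1–B2, B2–B3, B3–B4, B4–B5, B5–B6, B6–B7, B7–B8
Every bag has size at most 3, so the width is 3 − 1 = 2 and tw(G) ≤ 2. For the lower bound, G contains the cycle h–f–j–b–h, so G is not a forest; only forests have treewidth ≤ 1, hence tw(G) ≥ 2. The upper and lower bounds meet at 2, so that is the treewidth.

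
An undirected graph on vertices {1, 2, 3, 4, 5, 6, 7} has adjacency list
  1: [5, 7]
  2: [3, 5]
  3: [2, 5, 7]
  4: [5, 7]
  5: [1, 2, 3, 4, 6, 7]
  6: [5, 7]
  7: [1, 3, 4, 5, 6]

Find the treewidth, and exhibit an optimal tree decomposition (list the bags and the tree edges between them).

Treewidth 2.
One such decomposition:
Bags: B1 = {3, 5, 7}  B2 = {4, 5, 7}  B3 = {2, 3, 5}  B4 = {5, 6, 7}  B5 = {1, 5, 7}
Tree: B1–B2, B1–B3, B1–B4, B1–B5

Every bag has size at most 3, so the width is 3 − 1 = 2 and tw(G) ≤ 2. On the other hand G contains the 3-clique {2, 3, 5}. A clique must lie in a single bag of any decomposition, so no decomposition can have width below 2. Combining the bounds, tw(G) = 2.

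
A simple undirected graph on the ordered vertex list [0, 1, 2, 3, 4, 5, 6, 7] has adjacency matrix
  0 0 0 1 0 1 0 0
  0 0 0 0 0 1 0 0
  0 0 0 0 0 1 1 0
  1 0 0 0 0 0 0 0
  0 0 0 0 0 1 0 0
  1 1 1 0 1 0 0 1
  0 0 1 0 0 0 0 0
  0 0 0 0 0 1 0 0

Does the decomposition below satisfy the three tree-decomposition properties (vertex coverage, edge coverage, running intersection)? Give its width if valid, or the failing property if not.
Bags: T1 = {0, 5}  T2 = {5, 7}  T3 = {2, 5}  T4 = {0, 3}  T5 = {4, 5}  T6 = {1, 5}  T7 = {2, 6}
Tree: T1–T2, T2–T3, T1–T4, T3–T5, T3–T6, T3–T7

Vertex coverage: the bags together contain {0, 1, 2, 3, 4, 5, 6, 7}, the full vertex set. Edge coverage: each edge of G has both endpoints in at least one bag. Running intersection: for every vertex, the bags containing it form a connected subtree. All three properties hold, so this is a valid tree decomposition of width max|bag| − 1 = 1, and hence tw(G) ≤ 1.

Yes; width 1.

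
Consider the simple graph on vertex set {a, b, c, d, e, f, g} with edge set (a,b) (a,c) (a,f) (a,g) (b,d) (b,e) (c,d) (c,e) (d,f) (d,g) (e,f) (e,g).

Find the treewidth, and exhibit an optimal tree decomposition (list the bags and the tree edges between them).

Treewidth 3.
One such decomposition:
Bags: B1 = {a, d, e, f}  B2 = {a, d, e, g}  B3 = {a, c, d, e}  B4 = {a, b, d, e}
Tree: B1–B2, B2–B3, B3–B4

The largest bag has 4 vertices, giving width 3; this decomposition certifies tw(G) ≤ 3. For the lower bound: the 4 vertex sets {a,f}, {d,g}, {e}, {c} are disjoint, each induces a connected subgraph, and every pair is joined by at least one edge of G. Contracting each set to a single vertex therefore yields K_{4} as a minor, and since treewidth is minor-monotone, tw(G) ≥ tw(K_{4}) = 3. Combining the bounds, tw(G) = 3.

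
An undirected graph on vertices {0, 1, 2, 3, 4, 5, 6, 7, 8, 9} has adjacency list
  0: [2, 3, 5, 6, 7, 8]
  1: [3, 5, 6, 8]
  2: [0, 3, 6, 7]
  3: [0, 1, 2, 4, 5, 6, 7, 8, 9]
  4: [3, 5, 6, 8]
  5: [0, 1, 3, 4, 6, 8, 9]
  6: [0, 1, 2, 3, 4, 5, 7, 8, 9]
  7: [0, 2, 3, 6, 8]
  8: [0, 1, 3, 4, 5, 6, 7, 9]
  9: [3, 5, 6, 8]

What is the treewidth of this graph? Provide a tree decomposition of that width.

Each bag holds 5 vertices, so the decomposition has width 4, which upper-bounds the treewidth. On the other hand G contains the 5-clique {0, 3, 5, 6, 8}. A clique must lie in a single bag of any decomposition, so no decomposition can have width below 4. Hence tw(G) = 4 exactly.

Treewidth 4.
One optimal decomposition is:
Bags: B1 = {0, 3, 6, 7, 8}  B2 = {0, 3, 5, 6, 8}  B3 = {3, 4, 5, 6, 8}  B4 = {1, 3, 5, 6, 8}  B5 = {3, 5, 6, 8, 9}  B6 = {0, 2, 3, 6, 7}
Tree: B1–B2, B2–B3, B2–B4, B3–B5, B1–B6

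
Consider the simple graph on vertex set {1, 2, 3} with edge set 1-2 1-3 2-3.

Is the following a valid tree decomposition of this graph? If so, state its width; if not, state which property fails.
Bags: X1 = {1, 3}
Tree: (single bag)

No — vertex 2 appears in no bag.

A tree decomposition must satisfy three properties: every vertex lies in some bag; for every edge, both endpoints lie together in some bag; and for every vertex, the bags containing it form a connected subtree. Here vertex 2 appears in no bag, so the decomposition is invalid.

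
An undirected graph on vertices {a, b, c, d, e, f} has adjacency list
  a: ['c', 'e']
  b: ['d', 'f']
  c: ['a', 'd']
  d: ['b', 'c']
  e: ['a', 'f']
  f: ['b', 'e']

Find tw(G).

A width-2 tree decomposition is:
Bags: B1 = {a, e, f}  B2 = {a, b, f}  B3 = {a, b, d}  B4 = {a, c, d}
Tree: B1–B2, B2–B3, B3–B4
Every bag has size at most 3, so the width is 3 − 1 = 2 and tw(G) ≤ 2. Since a–e–f–b–d–c–a is a cycle in G, G is not acyclic. Forests are exactly the graphs of treewidth ≤ 1, so tw(G) ≥ 2. Hence tw(G) = 2 exactly.

2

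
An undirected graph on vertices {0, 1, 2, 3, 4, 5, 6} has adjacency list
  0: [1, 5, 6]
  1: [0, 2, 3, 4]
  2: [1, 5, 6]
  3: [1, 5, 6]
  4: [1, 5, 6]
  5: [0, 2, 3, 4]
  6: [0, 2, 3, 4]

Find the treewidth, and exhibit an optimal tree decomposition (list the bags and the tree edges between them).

The largest bag has 4 vertices, giving width 3; this decomposition certifies tw(G) ≤ 3. For the lower bound: the 4 vertex sets {1,2}, {0,5}, {6}, {4} are disjoint, each induces a connected subgraph, and every pair is joined by at least one edge of G. Contracting each set to a single vertex therefore yields K_{4} as a minor, and since treewidth is minor-monotone, tw(G) ≥ tw(K_{4}) = 3. Hence tw(G) = 3 exactly.

Treewidth 3.
Bags: B1 = {1, 2, 5, 6}  B2 = {0, 1, 5, 6}  B3 = {1, 4, 5, 6}  B4 = {1, 3, 5, 6}
Tree: B1–B2, B2–B3, B3–B4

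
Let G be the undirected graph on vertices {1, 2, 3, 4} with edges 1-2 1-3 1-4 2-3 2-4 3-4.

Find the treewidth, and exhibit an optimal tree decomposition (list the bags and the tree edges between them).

A single bag containing all 4 vertices is trivially a valid decomposition of width 3. On the other hand G contains the 4-clique {1, 2, 3, 4}. A clique must lie in a single bag of any decomposition, so no decomposition can have width below 3. Therefore the treewidth is 3.

Treewidth 3.
Bags: B1 = {1, 2, 3, 4}
Tree: (single bag)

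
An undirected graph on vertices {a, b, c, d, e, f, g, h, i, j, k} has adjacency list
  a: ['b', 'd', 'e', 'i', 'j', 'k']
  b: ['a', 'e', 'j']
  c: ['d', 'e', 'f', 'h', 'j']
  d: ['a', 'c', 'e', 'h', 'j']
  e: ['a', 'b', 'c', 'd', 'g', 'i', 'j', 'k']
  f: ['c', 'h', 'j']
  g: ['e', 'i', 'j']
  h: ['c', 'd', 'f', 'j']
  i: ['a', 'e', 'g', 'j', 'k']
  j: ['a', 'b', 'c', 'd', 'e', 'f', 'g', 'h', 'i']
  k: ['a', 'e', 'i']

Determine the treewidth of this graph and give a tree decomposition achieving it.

The largest bag has 4 vertices, giving width 3; this decomposition certifies tw(G) ≤ 3. On the other hand G contains the 4-clique {e, g, i, j}. A clique must lie in a single bag of any decomposition, so no decomposition can have width below 3. Hence tw(G) = 3 exactly.

Treewidth 3.
One such decomposition:
Bags: B1 = {a, d, e, j}  B2 = {a, b, e, j}  B3 = {c, d, e, j}  B4 = {a, e, i, j}  B5 = {c, d, h, j}  B6 = {e, g, i, j}  B7 = {c, f, h, j}  B8 = {a, e, i, k}
Tree: B1–B2, B1–B3, B2–B4, B3–B5, B4–B6, B5–B7, B4–B8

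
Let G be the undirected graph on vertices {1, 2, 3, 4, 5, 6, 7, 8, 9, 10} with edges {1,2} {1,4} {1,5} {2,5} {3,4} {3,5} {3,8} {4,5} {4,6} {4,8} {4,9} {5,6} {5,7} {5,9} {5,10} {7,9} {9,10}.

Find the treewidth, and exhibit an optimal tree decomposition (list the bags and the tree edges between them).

Each bag holds 3 vertices, so the decomposition has width 2, which upper-bounds the treewidth. Conversely, {3, 4, 8} is a clique of size 3, and the vertices of any clique must share a bag in every tree decomposition; so some bag has ≥ 3 vertices and tw(G) ≥ 2. Therefore the treewidth is 2.

Treewidth 2.
One such decomposition:
Bags: B1 = {4, 5, 6}  B2 = {4, 5, 9}  B3 = {3, 4, 5}  B4 = {1, 4, 5}  B5 = {5, 7, 9}  B6 = {3, 4, 8}  B7 = {1, 2, 5}  B8 = {5, 9, 10}
Tree: B1–B2, B1–B3, B3–B4, B2–B5, B3–B6, B4–B7, B5–B8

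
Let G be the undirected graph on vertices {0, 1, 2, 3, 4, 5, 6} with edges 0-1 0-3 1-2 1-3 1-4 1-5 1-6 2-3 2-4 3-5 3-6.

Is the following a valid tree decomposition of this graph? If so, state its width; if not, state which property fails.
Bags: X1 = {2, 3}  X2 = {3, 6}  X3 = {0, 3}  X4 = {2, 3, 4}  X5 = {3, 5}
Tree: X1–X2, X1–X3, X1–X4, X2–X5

A tree decomposition must satisfy three properties: every vertex lies in some bag; for every edge, both endpoints lie together in some bag; and for every vertex, the bags containing it form a connected subtree. Here vertex 1 appears in no bag, so the decomposition is invalid.

No — vertex 1 appears in no bag.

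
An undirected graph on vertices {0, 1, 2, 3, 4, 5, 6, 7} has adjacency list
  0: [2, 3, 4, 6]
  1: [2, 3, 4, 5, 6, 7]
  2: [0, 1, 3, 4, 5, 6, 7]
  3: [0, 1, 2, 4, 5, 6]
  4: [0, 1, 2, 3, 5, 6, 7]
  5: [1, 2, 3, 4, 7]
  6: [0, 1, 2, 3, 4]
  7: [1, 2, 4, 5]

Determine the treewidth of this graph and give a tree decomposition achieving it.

Treewidth 4.
Bags: B1 = {1, 2, 3, 4, 5}  B2 = {1, 2, 3, 4, 6}  B3 = {1, 2, 4, 5, 7}  B4 = {0, 2, 3, 4, 6}
Tree: B1–B2, B1–B3, B2–B4

Every bag has size at most 5, so the width is 5 − 1 = 4 and tw(G) ≤ 4. On the other hand G contains the 5-clique {0, 2, 3, 4, 6}. A clique must lie in a single bag of any decomposition, so no decomposition can have width below 4. Therefore the treewidth is 4.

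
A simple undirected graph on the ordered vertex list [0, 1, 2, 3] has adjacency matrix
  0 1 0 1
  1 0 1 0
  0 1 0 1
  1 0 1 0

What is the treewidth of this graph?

A width-2 tree decomposition is:
Bags: B1 = {0, 1, 3}  B2 = {1, 2, 3}
Tree: B1–B2
Every bag has size at most 3, so the width is 3 − 1 = 2 and tw(G) ≤ 2. Since 1–0–3–2–1 is a cycle in G, G is not acyclic. Forests are exactly the graphs of treewidth ≤ 1, so tw(G) ≥ 2. Combining the bounds, tw(G) = 2.

2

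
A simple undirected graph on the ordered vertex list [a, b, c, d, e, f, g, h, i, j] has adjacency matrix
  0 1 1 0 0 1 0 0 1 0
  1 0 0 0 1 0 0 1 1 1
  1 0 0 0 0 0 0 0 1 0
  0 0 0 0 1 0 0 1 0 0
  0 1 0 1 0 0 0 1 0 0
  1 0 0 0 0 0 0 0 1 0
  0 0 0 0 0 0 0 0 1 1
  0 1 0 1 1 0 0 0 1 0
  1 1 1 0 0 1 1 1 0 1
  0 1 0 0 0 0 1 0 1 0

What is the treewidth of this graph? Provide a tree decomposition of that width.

Each bag holds 3 vertices, so the decomposition has width 2, which upper-bounds the treewidth. Conversely, {d, e, h} is a clique of size 3, and the vertices of any clique must share a bag in every tree decomposition; so some bag has ≥ 3 vertices and tw(G) ≥ 2. The upper and lower bounds meet at 2, so that is the treewidth.

Treewidth 2.
One such decomposition:
Bags: B1 = {b, h, i}  B2 = {b, e, h}  B3 = {a, b, i}  B4 = {b, i, j}  B5 = {d, e, h}  B6 = {a, f, i}  B7 = {a, c, i}  B8 = {g, i, j}
Tree: B1–B2, B1–B3, B1–B4, B2–B5, B3–B6, B6–B7, B4–B8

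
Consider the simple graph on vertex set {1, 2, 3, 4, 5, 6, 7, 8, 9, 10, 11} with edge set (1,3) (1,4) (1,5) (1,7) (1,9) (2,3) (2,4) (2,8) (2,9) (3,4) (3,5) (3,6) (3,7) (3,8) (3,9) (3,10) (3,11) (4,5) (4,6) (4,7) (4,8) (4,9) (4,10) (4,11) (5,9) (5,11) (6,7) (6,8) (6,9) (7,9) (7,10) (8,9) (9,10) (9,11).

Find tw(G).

4

A width-4 tree decomposition is:
Bags: B1 = {1, 3, 4, 7, 9}  B2 = {3, 4, 6, 7, 9}  B3 = {3, 4, 7, 9, 10}  B4 = {3, 4, 6, 8, 9}  B5 = {2, 3, 4, 8, 9}  B6 = {1, 3, 4, 5, 9}  B7 = {3, 4, 5, 9, 11}
Tree: B1–B2, B1–B3, B2–B4, B4–B5, B1–B6, B6–B7
The largest bag has 5 vertices, giving width 4; this decomposition certifies tw(G) ≤ 4. Conversely, {2, 3, 4, 8, 9} is a clique of size 5, and the vertices of any clique must share a bag in every tree decomposition; so some bag has ≥ 5 vertices and tw(G) ≥ 4. Combining the bounds, tw(G) = 4.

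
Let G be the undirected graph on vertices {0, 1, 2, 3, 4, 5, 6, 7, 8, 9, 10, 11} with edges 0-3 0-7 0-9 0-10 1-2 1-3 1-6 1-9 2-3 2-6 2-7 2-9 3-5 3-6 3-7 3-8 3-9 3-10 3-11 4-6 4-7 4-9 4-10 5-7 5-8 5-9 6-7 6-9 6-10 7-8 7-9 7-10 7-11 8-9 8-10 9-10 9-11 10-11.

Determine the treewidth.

A width-4 tree decomposition is:
Bags: B1 = {3, 6, 7, 9, 10}  B2 = {3, 7, 8, 9, 10}  B3 = {2, 3, 6, 7, 9}  B4 = {0, 3, 7, 9, 10}  B5 = {3, 5, 7, 8, 9}  B6 = {3, 7, 9, 10, 11}  B7 = {1, 2, 3, 6, 9}  B8 = {4, 6, 7, 9, 10}
Tree: B1–B2, B1–B3, B1–B4, B2–B5, B2–B6, B3–B7, B1–B8
Every bag has size at most 5, so the width is 5 − 1 = 4 and tw(G) ≤ 4. For the lower bound, the 5 vertices {1, 2, 3, 6, 9} are pairwise adjacent, and any tree decomposition puts a clique entirely inside one bag — forcing width ≥ 4. Hence tw(G) = 4 exactly.

4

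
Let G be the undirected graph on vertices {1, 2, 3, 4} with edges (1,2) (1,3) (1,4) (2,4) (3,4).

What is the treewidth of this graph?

2

A width-2 tree decomposition is:
Bags: B1 = {1, 3, 4}  B2 = {1, 2, 4}
Tree: B1–B2
The largest bag has 3 vertices, giving width 2; this decomposition certifies tw(G) ≤ 2. Conversely, {1, 2, 4} is a clique of size 3, and the vertices of any clique must share a bag in every tree decomposition; so some bag has ≥ 3 vertices and tw(G) ≥ 2. Therefore the treewidth is 2.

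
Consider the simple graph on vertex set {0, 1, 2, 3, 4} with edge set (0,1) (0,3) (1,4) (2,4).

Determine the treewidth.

A width-1 tree decomposition is:
Bags: B1 = {1, 4}  B2 = {0, 1}  B3 = {2, 4}  B4 = {0, 3}
Tree: B1–B2, B1–B3, B2–B4
Every bag has size at most 2, so the width is 2 − 1 = 1 and tw(G) ≤ 1. Since G has at least one edge (e.g. 1–4), it is not an edgeless graph, so tw(G) ≥ 1. Hence tw(G) = 1 exactly.

1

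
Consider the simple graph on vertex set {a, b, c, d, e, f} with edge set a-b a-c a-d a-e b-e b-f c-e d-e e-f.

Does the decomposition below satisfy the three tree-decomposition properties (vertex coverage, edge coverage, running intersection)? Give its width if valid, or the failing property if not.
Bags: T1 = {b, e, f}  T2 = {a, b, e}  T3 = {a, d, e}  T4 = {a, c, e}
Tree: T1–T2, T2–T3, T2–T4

Checking the three conditions: (i) the bags cover all of {a, b, c, d, e, f}; (ii) for each edge, some bag contains both endpoints; (iii) the bags containing any fixed vertex form a subtree. All hold, so the decomposition is valid with width 3 − 1 = 2.

Yes; width 2.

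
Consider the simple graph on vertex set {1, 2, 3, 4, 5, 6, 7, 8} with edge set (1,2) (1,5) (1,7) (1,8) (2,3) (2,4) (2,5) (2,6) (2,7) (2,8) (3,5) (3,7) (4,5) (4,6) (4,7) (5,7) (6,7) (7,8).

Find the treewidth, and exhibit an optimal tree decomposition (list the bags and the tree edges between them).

Treewidth 3.
One such decomposition:
Bags: B1 = {2, 4, 5, 7}  B2 = {1, 2, 5, 7}  B3 = {2, 4, 6, 7}  B4 = {1, 2, 7, 8}  B5 = {2, 3, 5, 7}
Tree: B1–B2, B1–B3, B2–B4, B1–B5

Every bag has size at most 4, so the width is 4 − 1 = 3 and tw(G) ≤ 3. For the lower bound, the 4 vertices {1, 2, 7, 8} are pairwise adjacent, and any tree decomposition puts a clique entirely inside one bag — forcing width ≥ 3. Therefore the treewidth is 3.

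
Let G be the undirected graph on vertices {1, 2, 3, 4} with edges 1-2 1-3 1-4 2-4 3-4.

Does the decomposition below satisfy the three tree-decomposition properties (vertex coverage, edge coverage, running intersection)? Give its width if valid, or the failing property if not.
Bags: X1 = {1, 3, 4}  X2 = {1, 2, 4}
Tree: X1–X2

Checking the three conditions: (i) the bags cover all of {1, 2, 3, 4}; (ii) for each edge, some bag contains both endpoints; (iii) the bags containing any fixed vertex form a subtree. All hold, so the decomposition is valid with width 3 − 1 = 2.

Yes; width 2.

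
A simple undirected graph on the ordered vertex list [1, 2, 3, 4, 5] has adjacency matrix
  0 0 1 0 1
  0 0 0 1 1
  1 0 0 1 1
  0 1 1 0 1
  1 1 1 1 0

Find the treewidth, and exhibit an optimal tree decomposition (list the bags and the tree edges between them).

Treewidth 2.
One such decomposition:
Bags: B1 = {3, 4, 5}  B2 = {1, 3, 5}  B3 = {2, 4, 5}
Tree: B1–B2, B1–B3

The largest bag has 3 vertices, giving width 2; this decomposition certifies tw(G) ≤ 2. On the other hand G contains the 3-clique {2, 4, 5}. A clique must lie in a single bag of any decomposition, so no decomposition can have width below 2. Combining the bounds, tw(G) = 2.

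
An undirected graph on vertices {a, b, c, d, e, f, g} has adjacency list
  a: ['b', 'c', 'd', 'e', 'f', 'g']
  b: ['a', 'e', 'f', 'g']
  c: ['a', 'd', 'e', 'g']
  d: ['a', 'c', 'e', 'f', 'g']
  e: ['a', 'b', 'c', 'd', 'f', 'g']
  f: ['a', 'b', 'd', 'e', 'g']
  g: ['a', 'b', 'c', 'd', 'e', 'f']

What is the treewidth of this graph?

A width-4 tree decomposition is:
Bags: B1 = {a, b, e, f, g}  B2 = {a, d, e, f, g}  B3 = {a, c, d, e, g}
Tree: B1–B2, B2–B3
Each bag holds 5 vertices, so the decomposition has width 4, which upper-bounds the treewidth. On the other hand G contains the 5-clique {a, c, d, e, g}. A clique must lie in a single bag of any decomposition, so no decomposition can have width below 4. Combining the bounds, tw(G) = 4.

4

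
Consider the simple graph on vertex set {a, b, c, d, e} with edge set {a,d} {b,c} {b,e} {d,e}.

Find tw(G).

1

A width-1 tree decomposition is:
Bags: B1 = {b, e}  B2 = {b, c}  B3 = {d, e}  B4 = {a, d}
Tree: B1–B2, B1–B3, B3–B4
Every bag has size at most 2, so the width is 2 − 1 = 1 and tw(G) ≤ 1. Since G has at least one edge (e.g. e–b), it is not an edgeless graph, so tw(G) ≥ 1. Therefore the treewidth is 1.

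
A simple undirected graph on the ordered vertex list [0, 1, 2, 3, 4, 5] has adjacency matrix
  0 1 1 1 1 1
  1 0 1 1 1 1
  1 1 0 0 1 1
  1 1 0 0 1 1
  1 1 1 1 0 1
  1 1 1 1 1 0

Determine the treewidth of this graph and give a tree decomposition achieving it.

Treewidth 4.
One such decomposition:
Bags: B1 = {0, 1, 2, 4, 5}  B2 = {0, 1, 3, 4, 5}
Tree: B1–B2

The largest bag has 5 vertices, giving width 4; this decomposition certifies tw(G) ≤ 4. Conversely, {0, 1, 2, 4, 5} is a clique of size 5, and the vertices of any clique must share a bag in every tree decomposition; so some bag has ≥ 5 vertices and tw(G) ≥ 4. Therefore the treewidth is 4.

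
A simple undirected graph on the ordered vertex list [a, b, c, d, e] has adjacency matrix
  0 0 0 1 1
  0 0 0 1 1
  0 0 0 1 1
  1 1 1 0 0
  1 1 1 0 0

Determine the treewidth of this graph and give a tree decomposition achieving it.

Treewidth 2.
Bags: B1 = {b, d, e}  B2 = {a, d, e}  B3 = {c, d, e}
Tree: B1–B2, B2–B3

Each bag holds 3 vertices, so the decomposition has width 2, which upper-bounds the treewidth. Since d–b–e–a–d is a cycle in G, G is not acyclic. Forests are exactly the graphs of treewidth ≤ 1, so tw(G) ≥ 2. Hence tw(G) = 2 exactly.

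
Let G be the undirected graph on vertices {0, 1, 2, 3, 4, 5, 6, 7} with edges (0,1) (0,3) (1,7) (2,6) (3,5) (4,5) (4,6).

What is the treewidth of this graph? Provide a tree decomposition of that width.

Every bag has size at most 2, so the width is 2 − 1 = 1 and tw(G) ≤ 1. G has an edge, so its treewidth is at least 1. Therefore the treewidth is 1.

Treewidth 1.
One such decomposition:
Bags: B1 = {1, 7}  B2 = {0, 1}  B3 = {0, 3}  B4 = {3, 5}  B5 = {4, 5}  B6 = {4, 6}  B7 = {2, 6}
Tree: B1–B2, B2–B3, B3–B4, B4–B5, B5–B6, B6–B7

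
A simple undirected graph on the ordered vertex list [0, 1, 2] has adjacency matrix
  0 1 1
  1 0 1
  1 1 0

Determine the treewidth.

2

A width-2 tree decomposition is:
Bags: B1 = {0, 1, 2}
Tree: (single bag)
A single bag containing all 3 vertices is trivially a valid decomposition of width 2. On the other hand G contains the 3-clique {0, 1, 2}. A clique must lie in a single bag of any decomposition, so no decomposition can have width below 2. Combining the bounds, tw(G) = 2.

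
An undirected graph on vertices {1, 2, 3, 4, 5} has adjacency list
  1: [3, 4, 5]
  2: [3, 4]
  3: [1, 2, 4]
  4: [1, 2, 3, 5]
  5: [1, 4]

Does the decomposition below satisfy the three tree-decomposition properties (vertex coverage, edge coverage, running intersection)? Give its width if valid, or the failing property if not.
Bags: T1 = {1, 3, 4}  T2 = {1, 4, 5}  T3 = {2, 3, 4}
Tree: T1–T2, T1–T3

Every vertex of G appears in some bag (union = {1, 2, 3, 4, 5}); every edge is covered by a bag; and for each vertex v the set of bags containing v is connected in the bag tree. The decomposition is therefore valid. The largest bag has 3 vertices, so the width is 2.

Yes; width 2.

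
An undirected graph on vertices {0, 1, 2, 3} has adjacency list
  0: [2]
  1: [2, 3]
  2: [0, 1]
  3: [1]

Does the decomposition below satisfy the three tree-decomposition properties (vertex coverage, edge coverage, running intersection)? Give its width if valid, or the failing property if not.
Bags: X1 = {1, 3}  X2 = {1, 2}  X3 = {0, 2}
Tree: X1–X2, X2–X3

Every vertex of G appears in some bag (union = {0, 1, 2, 3}); every edge is covered by a bag; and for each vertex v the set of bags containing v is connected in the bag tree. The decomposition is therefore valid. The largest bag has 2 vertices, so the width is 1.

Yes; width 1.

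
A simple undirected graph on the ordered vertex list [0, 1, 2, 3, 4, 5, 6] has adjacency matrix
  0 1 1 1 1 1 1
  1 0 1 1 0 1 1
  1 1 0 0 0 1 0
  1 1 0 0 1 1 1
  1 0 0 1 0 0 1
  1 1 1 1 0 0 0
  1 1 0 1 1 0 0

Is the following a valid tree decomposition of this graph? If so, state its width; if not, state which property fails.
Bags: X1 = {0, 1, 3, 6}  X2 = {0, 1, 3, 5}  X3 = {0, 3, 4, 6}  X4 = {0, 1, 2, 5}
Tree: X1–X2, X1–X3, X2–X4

Yes; width 3.

Vertex coverage: the bags together contain {0, 1, 2, 3, 4, 5, 6}, the full vertex set. Edge coverage: each edge of G has both endpoints in at least one bag. Running intersection: for every vertex, the bags containing it form a connected subtree. All three properties hold, so this is a valid tree decomposition of width max|bag| − 1 = 3, and hence tw(G) ≤ 3.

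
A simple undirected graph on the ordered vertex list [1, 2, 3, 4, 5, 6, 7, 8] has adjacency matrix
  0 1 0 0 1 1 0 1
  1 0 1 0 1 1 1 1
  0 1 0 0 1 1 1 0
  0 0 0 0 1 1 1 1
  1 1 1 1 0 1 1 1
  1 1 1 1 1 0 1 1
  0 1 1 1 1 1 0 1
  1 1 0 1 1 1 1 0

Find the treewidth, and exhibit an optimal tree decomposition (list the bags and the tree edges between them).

Each bag holds 5 vertices, so the decomposition has width 4, which upper-bounds the treewidth. On the other hand G contains the 5-clique {1, 2, 5, 6, 8}. A clique must lie in a single bag of any decomposition, so no decomposition can have width below 4. Hence tw(G) = 4 exactly.

Treewidth 4.
One such decomposition:
Bags: B1 = {2, 5, 6, 7, 8}  B2 = {1, 2, 5, 6, 8}  B3 = {2, 3, 5, 6, 7}  B4 = {4, 5, 6, 7, 8}
Tree: B1–B2, B1–B3, B1–B4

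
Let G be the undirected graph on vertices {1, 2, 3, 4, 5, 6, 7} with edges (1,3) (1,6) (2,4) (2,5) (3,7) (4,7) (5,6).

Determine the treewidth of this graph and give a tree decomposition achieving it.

Treewidth 2.
One such decomposition:
Bags: B1 = {2, 4, 7}  B2 = {2, 3, 7}  B3 = {1, 2, 3}  B4 = {1, 2, 6}  B5 = {2, 5, 6}
Tree: B1–B2, B2–B3, B3–B4, B4–B5

Every bag has size at most 3, so the width is 3 − 1 = 2 and tw(G) ≤ 2. Since 2–4–7–3–1–6–5–2 is a cycle in G, G is not acyclic. Forests are exactly the graphs of treewidth ≤ 1, so tw(G) ≥ 2. The upper and lower bounds meet at 2, so that is the treewidth.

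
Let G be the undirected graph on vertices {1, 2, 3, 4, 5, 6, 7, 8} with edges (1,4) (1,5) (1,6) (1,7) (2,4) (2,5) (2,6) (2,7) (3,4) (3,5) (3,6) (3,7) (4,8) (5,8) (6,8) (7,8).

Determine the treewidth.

4

A width-4 tree decomposition is:
Bags: B1 = {3, 4, 5, 6, 7}  B2 = {2, 4, 5, 6, 7}  B3 = {1, 4, 5, 6, 7}  B4 = {4, 5, 6, 7, 8}
Tree: B1–B2, B2–B3, B3–B4
Each bag holds 5 vertices, so the decomposition has width 4, which upper-bounds the treewidth. For the lower bound: the 5 vertex sets {3,7}, {2,4}, {1,6}, {5}, {8} are disjoint, each induces a connected subgraph, and every pair is joined by at least one edge of G. Contracting each set to a single vertex therefore yields K_{5} as a minor, and since treewidth is minor-monotone, tw(G) ≥ tw(K_{5}) = 4. Hence tw(G) = 4 exactly.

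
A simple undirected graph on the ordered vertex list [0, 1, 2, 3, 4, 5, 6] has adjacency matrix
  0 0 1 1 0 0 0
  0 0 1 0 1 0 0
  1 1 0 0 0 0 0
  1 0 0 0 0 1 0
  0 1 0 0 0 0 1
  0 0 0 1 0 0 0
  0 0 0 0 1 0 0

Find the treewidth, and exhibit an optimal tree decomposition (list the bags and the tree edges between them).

Every bag has size at most 2, so the width is 2 − 1 = 1 and tw(G) ≤ 1. Any graph with an edge has treewidth ≥ 1, and G has the edge 6–4. Therefore the treewidth is 1.

Treewidth 1.
Bags: B1 = {4, 6}  B2 = {1, 4}  B3 = {1, 2}  B4 = {0, 2}  B5 = {0, 3}  B6 = {3, 5}
Tree: B1–B2, B2–B3, B3–B4, B4–B5, B5–B6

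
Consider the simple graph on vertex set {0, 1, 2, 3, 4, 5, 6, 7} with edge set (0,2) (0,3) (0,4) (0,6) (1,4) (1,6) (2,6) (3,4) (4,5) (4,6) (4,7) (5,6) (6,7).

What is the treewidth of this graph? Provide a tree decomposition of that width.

Treewidth 2.
Bags: B1 = {4, 6, 7}  B2 = {0, 4, 6}  B3 = {0, 3, 4}  B4 = {0, 2, 6}  B5 = {1, 4, 6}  B6 = {4, 5, 6}
Tree: B1–B2, B2–B3, B2–B4, B2–B5, B1–B6

Each bag holds 3 vertices, so the decomposition has width 2, which upper-bounds the treewidth. On the other hand G contains the 3-clique {0, 2, 6}. A clique must lie in a single bag of any decomposition, so no decomposition can have width below 2. The upper and lower bounds meet at 2, so that is the treewidth.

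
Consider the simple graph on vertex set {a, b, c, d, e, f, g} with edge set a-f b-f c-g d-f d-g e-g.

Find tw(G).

A width-1 tree decomposition is:
Bags: B1 = {a, f}  B2 = {d, f}  B3 = {d, g}  B4 = {e, g}  B5 = {b, f}  B6 = {c, g}
Tree: B1–B2, B2–B3, B3–B4, B1–B5, B4–B6
Every bag has size at most 2, so the width is 2 − 1 = 1 and tw(G) ≤ 1. G has an edge, so its treewidth is at least 1. Hence tw(G) = 1 exactly.

1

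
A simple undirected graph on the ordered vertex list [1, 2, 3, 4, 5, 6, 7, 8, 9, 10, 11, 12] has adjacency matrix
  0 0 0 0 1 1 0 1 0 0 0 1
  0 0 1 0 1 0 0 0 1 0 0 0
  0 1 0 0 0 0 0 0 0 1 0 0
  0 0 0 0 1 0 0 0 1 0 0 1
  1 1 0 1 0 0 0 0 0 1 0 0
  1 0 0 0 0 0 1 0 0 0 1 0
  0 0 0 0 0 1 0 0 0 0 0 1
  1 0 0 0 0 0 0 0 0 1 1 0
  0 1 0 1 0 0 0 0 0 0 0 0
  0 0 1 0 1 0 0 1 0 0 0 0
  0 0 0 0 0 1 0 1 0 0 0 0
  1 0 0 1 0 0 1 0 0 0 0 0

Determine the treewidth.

3

A width-3 tree decomposition is:
Bags: B1 = {2, 3, 9, 10}  B2 = {2, 5, 9, 10}  B3 = {4, 5, 9, 10}  B4 = {4, 5, 8, 10}  B5 = {1, 4, 5, 8}  B6 = {1, 4, 8, 12}  B7 = {1, 8, 11, 12}  B8 = {1, 6, 11, 12}  B9 = {6, 7, 11, 12}
Tree: B1–B2, B2–B3, B3–B4, B4–B5, B5–B6, B6–B7, B7–B8, B8–B9
The largest bag has 4 vertices, giving width 3; this decomposition certifies tw(G) ≤ 3. For the lower bound: the 4 vertex sets {2,3,9}, {10}, {5}, {1,4,8,12} are disjoint, each induces a connected subgraph, and every pair is joined by at least one edge of G. Contracting each set to a single vertex therefore yields K_{4} as a minor, and since treewidth is minor-monotone, tw(G) ≥ tw(K_{4}) = 3. Combining the bounds, tw(G) = 3.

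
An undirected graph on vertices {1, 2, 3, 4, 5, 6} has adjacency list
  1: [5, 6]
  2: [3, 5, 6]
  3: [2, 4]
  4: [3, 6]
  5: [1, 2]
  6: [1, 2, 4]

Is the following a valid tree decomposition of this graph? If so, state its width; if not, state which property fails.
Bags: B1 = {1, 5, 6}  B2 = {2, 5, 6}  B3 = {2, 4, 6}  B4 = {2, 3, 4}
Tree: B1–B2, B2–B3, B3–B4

Yes; width 2.

Checking the three conditions: (i) the bags cover all of {1, 2, 3, 4, 5, 6}; (ii) for each edge, some bag contains both endpoints; (iii) the bags containing any fixed vertex form a subtree. All hold, so the decomposition is valid with width 3 − 1 = 2.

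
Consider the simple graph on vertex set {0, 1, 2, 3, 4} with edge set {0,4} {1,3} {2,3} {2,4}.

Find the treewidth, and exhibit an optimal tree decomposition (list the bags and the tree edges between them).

Treewidth 1.
One optimal decomposition is:
Bags: B1 = {0, 4}  B2 = {2, 4}  B3 = {2, 3}  B4 = {1, 3}
Tree: B1–B2, B2–B3, B3–B4

The largest bag has 2 vertices, giving width 1; this decomposition certifies tw(G) ≤ 1. Any graph with an edge has treewidth ≥ 1, and G has the edge 0–4. The upper and lower bounds meet at 1, so that is the treewidth.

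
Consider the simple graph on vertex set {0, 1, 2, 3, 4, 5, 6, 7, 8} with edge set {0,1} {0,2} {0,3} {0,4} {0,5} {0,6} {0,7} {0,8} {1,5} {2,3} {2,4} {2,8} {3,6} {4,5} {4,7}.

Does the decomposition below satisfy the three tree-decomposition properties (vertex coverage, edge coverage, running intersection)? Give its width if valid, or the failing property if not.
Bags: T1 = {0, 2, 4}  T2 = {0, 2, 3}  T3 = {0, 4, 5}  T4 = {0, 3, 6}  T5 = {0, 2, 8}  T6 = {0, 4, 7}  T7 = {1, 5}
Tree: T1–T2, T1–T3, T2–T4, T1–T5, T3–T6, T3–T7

A tree decomposition must satisfy three properties: every vertex lies in some bag; for every edge, both endpoints lie together in some bag; and for every vertex, the bags containing it form a connected subtree. Here edge (0,1) lies in no bag, so the decomposition is invalid.

No — edge (0,1) lies in no bag.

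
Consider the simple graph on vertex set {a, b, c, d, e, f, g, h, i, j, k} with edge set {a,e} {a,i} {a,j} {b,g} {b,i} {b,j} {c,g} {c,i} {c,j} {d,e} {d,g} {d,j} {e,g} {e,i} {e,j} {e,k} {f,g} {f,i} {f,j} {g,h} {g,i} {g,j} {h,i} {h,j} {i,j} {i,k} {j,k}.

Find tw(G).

A width-3 tree decomposition is:
Bags: B1 = {e, g, i, j}  B2 = {g, h, i, j}  B3 = {f, g, i, j}  B4 = {a, e, i, j}  B5 = {c, g, i, j}  B6 = {d, e, g, j}  B7 = {b, g, i, j}  B8 = {e, i, j, k}
Tree: B1–B2, B2–B3, B1–B4, B1–B5, B1–B6, B5–B7, B4–B8
The largest bag has 4 vertices, giving width 3; this decomposition certifies tw(G) ≤ 3. On the other hand G contains the 4-clique {d, e, g, j}. A clique must lie in a single bag of any decomposition, so no decomposition can have width below 3. Combining the bounds, tw(G) = 3.

3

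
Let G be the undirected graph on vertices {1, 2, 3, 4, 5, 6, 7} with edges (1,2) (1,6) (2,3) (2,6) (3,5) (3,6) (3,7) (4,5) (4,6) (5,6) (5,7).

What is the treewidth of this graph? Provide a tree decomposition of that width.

Treewidth 2.
Bags: B1 = {2, 3, 6}  B2 = {3, 5, 6}  B3 = {4, 5, 6}  B4 = {1, 2, 6}  B5 = {3, 5, 7}
Tree: B1–B2, B2–B3, B1–B4, B2–B5

Each bag holds 3 vertices, so the decomposition has width 2, which upper-bounds the treewidth. Conversely, {1, 2, 6} is a clique of size 3, and the vertices of any clique must share a bag in every tree decomposition; so some bag has ≥ 3 vertices and tw(G) ≥ 2. Therefore the treewidth is 2.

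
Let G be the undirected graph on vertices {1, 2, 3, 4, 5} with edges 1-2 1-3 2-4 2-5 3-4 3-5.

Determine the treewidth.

2

A width-2 tree decomposition is:
Bags: B1 = {2, 3, 5}  B2 = {2, 3, 4}  B3 = {1, 2, 3}
Tree: B1–B2, B2–B3
The largest bag has 3 vertices, giving width 2; this decomposition certifies tw(G) ≤ 2. For the lower bound, G contains the cycle 5–3–4–2–5, so G is not a forest; only forests have treewidth ≤ 1, hence tw(G) ≥ 2. Hence tw(G) = 2 exactly.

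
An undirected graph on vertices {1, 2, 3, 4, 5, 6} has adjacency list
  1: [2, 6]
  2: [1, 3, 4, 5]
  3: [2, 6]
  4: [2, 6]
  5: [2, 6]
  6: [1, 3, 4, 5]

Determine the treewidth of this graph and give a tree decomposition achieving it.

Every bag has size at most 3, so the width is 3 − 1 = 2 and tw(G) ≤ 2. For the lower bound, G contains the cycle 5–2–4–6–5, so G is not a forest; only forests have treewidth ≤ 1, hence tw(G) ≥ 2. The upper and lower bounds meet at 2, so that is the treewidth.

Treewidth 2.
Bags: B1 = {2, 5, 6}  B2 = {2, 4, 6}  B3 = {2, 3, 6}  B4 = {1, 2, 6}
Tree: B1–B2, B2–B3, B3–B4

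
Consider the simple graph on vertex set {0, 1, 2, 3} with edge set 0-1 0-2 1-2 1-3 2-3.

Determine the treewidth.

A width-2 tree decomposition is:
Bags: B1 = {1, 2, 3}  B2 = {0, 1, 2}
Tree: B1–B2
The largest bag has 3 vertices, giving width 2; this decomposition certifies tw(G) ≤ 2. On the other hand G contains the 3-clique {0, 1, 2}. A clique must lie in a single bag of any decomposition, so no decomposition can have width below 2. Therefore the treewidth is 2.

2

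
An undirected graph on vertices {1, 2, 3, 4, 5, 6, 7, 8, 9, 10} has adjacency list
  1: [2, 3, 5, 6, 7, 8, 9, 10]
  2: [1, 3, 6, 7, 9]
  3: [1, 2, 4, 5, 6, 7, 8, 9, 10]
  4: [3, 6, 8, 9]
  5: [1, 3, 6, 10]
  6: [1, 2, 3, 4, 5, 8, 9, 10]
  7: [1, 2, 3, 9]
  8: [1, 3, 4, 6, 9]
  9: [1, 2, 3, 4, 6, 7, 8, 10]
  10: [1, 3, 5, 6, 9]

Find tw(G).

A width-4 tree decomposition is:
Bags: B1 = {1, 3, 6, 9, 10}  B2 = {1, 3, 5, 6, 10}  B3 = {1, 2, 3, 6, 9}  B4 = {1, 3, 6, 8, 9}  B5 = {3, 4, 6, 8, 9}  B6 = {1, 2, 3, 7, 9}
Tree: B1–B2, B1–B3, B3–B4, B4–B5, B3–B6
Every bag has size at most 5, so the width is 5 − 1 = 4 and tw(G) ≤ 4. For the lower bound, the 5 vertices {1, 3, 6, 8, 9} are pairwise adjacent, and any tree decomposition puts a clique entirely inside one bag — forcing width ≥ 4. The upper and lower bounds meet at 4, so that is the treewidth.

4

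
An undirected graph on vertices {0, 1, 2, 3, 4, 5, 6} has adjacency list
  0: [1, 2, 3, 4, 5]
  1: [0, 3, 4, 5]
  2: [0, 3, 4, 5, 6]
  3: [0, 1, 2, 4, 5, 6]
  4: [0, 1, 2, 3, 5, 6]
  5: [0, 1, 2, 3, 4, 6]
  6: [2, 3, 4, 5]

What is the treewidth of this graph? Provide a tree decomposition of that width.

Every bag has size at most 5, so the width is 5 − 1 = 4 and tw(G) ≤ 4. Conversely, {0, 1, 3, 4, 5} is a clique of size 5, and the vertices of any clique must share a bag in every tree decomposition; so some bag has ≥ 5 vertices and tw(G) ≥ 4. The upper and lower bounds meet at 4, so that is the treewidth.

Treewidth 4.
One such decomposition:
Bags: B1 = {0, 2, 3, 4, 5}  B2 = {2, 3, 4, 5, 6}  B3 = {0, 1, 3, 4, 5}
Tree: B1–B2, B1–B3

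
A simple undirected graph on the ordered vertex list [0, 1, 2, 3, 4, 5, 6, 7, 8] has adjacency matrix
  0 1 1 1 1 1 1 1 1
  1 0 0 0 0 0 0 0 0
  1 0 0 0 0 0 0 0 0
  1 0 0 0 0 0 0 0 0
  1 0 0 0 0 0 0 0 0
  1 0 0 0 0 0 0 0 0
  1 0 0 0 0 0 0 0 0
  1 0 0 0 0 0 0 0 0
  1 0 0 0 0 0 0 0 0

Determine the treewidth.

1

A width-1 tree decomposition is:
Bags: B1 = {0, 2}  B2 = {0, 5}  B3 = {0, 7}  B4 = {0, 1}  B5 = {0, 4}  B6 = {0, 8}  B7 = {0, 3}  B8 = {0, 6}
Tree: B1–B2, B2–B3, B1–B4, B1–B5, B5–B6, B4–B7, B1–B8
Each bag holds 2 vertices, so the decomposition has width 1, which upper-bounds the treewidth. G has an edge, so its treewidth is at least 1. Hence tw(G) = 1 exactly.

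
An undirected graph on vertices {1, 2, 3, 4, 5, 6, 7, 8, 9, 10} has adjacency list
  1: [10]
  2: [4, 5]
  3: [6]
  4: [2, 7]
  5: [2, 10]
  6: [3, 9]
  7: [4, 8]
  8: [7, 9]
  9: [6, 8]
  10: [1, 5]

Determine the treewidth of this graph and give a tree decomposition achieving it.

Treewidth 1.
One optimal decomposition is:
Bags: B1 = {1, 10}  B2 = {5, 10}  B3 = {2, 5}  B4 = {2, 4}  B5 = {4, 7}  B6 = {7, 8}  B7 = {8, 9}  B8 = {6, 9}  B9 = {3, 6}
Tree: B1–B2, B2–B3, B3–B4, B4–B5, B5–B6, B6–B7, B7–B8, B8–B9

Each bag holds 2 vertices, so the decomposition has width 1, which upper-bounds the treewidth. Since G has at least one edge (e.g. 1–10), it is not an edgeless graph, so tw(G) ≥ 1. The upper and lower bounds meet at 1, so that is the treewidth.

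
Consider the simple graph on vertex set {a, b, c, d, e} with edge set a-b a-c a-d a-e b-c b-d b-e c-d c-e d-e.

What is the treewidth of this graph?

A width-4 tree decomposition is:
Bags: B1 = {a, b, c, d, e}
Tree: (single bag)
A single bag containing all 5 vertices is trivially a valid decomposition of width 4. For the lower bound, the 5 vertices {a, b, c, d, e} are pairwise adjacent, and any tree decomposition puts a clique entirely inside one bag — forcing width ≥ 4. Therefore the treewidth is 4.

4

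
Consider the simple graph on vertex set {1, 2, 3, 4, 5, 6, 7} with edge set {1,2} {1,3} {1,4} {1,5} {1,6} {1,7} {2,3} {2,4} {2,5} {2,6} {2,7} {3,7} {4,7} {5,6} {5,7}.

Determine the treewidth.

A width-3 tree decomposition is:
Bags: B1 = {1, 2, 5, 7}  B2 = {1, 2, 5, 6}  B3 = {1, 2, 4, 7}  B4 = {1, 2, 3, 7}
Tree: B1–B2, B1–B3, B3–B4
The largest bag has 4 vertices, giving width 3; this decomposition certifies tw(G) ≤ 3. Conversely, {1, 2, 5, 6} is a clique of size 4, and the vertices of any clique must share a bag in every tree decomposition; so some bag has ≥ 4 vertices and tw(G) ≥ 3. Hence tw(G) = 3 exactly.

3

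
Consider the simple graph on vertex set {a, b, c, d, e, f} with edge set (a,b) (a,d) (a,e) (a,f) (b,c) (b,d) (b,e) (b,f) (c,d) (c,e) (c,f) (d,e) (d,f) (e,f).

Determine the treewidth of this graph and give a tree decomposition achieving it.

Treewidth 4.
One optimal decomposition is:
Bags: B1 = {a, b, d, e, f}  B2 = {b, c, d, e, f}
Tree: B1–B2

Every bag has size at most 5, so the width is 5 − 1 = 4 and tw(G) ≤ 4. For the lower bound, the 5 vertices {b, c, d, e, f} are pairwise adjacent, and any tree decomposition puts a clique entirely inside one bag — forcing width ≥ 4. Hence tw(G) = 4 exactly.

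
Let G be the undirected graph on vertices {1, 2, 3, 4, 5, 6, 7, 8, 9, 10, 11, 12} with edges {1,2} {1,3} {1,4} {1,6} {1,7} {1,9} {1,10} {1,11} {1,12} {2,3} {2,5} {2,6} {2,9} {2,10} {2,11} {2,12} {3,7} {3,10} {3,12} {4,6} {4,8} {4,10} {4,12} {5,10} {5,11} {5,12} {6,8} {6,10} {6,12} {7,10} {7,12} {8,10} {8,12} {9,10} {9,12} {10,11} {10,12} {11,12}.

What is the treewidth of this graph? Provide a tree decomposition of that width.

Treewidth 4.
Bags: B1 = {1, 2, 3, 10, 12}  B2 = {1, 2, 10, 11, 12}  B3 = {1, 2, 9, 10, 12}  B4 = {1, 3, 7, 10, 12}  B5 = {1, 2, 6, 10, 12}  B6 = {2, 5, 10, 11, 12}  B7 = {1, 4, 6, 10, 12}  B8 = {4, 6, 8, 10, 12}
Tree: B1–B2, B2–B3, B1–B4, B1–B5, B2–B6, B5–B7, B7–B8

Each bag holds 5 vertices, so the decomposition has width 4, which upper-bounds the treewidth. Conversely, {4, 6, 8, 10, 12} is a clique of size 5, and the vertices of any clique must share a bag in every tree decomposition; so some bag has ≥ 5 vertices and tw(G) ≥ 4. Therefore the treewidth is 4.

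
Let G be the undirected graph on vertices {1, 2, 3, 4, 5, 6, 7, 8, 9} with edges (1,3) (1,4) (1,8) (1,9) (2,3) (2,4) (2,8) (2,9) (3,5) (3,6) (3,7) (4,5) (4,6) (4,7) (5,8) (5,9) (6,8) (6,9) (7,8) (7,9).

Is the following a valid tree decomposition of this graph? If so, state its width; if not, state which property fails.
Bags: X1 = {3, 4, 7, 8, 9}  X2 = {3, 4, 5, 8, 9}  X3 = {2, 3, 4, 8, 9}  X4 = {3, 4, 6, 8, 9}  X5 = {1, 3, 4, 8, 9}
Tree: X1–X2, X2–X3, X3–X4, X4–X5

Checking the three conditions: (i) the bags cover all of {1, 2, 3, 4, 5, 6, 7, 8, 9}; (ii) for each edge, some bag contains both endpoints; (iii) the bags containing any fixed vertex form a subtree. All hold, so the decomposition is valid with width 5 − 1 = 4.

Yes; width 4.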